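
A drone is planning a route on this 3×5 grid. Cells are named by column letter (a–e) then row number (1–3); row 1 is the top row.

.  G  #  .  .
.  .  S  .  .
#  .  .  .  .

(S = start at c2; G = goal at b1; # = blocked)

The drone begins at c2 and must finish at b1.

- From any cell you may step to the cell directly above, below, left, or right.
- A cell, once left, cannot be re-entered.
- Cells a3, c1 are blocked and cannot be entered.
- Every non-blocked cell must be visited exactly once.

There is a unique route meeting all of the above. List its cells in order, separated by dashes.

Need to visit all 13 open cells exactly once, starting at c2 and ending at b1.
Cell e3 has only two open neighbours (e2 and d3), so the path must pass straight through it: one of those is the cell it's entered from and the other is where it exits.
Route from c2: right to d2, up to d1, right to e1, 2× down (reaching e3), 3× left (reaching b3), up to b2, left to a2, up to a1, right to b1 — 12 moves in all.
Check: all 13 open cells covered.

c2 - d2 - d1 - e1 - e2 - e3 - d3 - c3 - b3 - b2 - a2 - a1 - b1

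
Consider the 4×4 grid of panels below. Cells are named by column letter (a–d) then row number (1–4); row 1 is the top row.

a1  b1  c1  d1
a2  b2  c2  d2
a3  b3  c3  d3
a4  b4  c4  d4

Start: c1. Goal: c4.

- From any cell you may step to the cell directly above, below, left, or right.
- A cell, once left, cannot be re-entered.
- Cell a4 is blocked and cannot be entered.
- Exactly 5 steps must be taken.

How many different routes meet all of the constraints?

Need simple routes of exactly 5 moves from c1 to c4 (Manhattan distance 3, so 1 moves are spent on a detour and 1 undoing it).
Branch systematically from the start, pruning whenever the remaining move budget drops below the Manhattan distance to c4 or differs from it in parity. Grouping the completions by first move — via c2: 6; via b1: 3; via d1: 3 — and summing: 6 + 3 + 3 = 12.
That gives 12 routes.

12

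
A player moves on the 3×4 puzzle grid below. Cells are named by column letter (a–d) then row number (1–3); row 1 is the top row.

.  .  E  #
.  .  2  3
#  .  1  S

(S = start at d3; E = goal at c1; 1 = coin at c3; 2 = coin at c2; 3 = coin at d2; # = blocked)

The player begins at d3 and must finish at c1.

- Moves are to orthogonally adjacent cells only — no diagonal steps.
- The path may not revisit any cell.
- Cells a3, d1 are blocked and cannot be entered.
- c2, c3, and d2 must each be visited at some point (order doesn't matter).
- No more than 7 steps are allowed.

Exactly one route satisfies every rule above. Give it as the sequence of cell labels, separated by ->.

The budget equals the shortest possible length, so every move has to be on a shortest route through the required cells.
Route from d3: up 1 to d2, left 1 to c2, down 1 to c3, left 1 to b3, up 2 to b1, right 1 to c1 — 7 moves in all.
Check: all required cells visited; 7 ≤ 7 moves.

d3 -> d2 -> c2 -> c3 -> b3 -> b2 -> b1 -> c1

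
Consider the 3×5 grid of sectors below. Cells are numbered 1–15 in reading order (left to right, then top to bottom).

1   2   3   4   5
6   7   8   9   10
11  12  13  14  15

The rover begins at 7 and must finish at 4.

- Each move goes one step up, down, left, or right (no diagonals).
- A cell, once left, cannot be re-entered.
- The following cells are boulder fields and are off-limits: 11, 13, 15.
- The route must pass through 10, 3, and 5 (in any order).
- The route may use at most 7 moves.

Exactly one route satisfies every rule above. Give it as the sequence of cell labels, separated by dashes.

7 - 2 - 3 - 8 - 9 - 10 - 5 - 4

The 7-move cap with required stops at 10, 3, 5 leaves no slack for detours.
Route from 7: up 1 to 2, right 1 to 3, down 1 to 8, right 2 to 10, up 1 to 5, left 1 to 4 — 7 moves in all.
Check: all required cells visited; 7 ≤ 7 moves.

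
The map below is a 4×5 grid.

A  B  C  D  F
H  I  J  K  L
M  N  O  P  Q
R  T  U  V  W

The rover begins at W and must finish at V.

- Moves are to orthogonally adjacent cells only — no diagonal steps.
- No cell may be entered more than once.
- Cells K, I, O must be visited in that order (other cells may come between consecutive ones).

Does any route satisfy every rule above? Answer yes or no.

yes

One route that works: W → Q → L → K → J → I → N → O → U → V.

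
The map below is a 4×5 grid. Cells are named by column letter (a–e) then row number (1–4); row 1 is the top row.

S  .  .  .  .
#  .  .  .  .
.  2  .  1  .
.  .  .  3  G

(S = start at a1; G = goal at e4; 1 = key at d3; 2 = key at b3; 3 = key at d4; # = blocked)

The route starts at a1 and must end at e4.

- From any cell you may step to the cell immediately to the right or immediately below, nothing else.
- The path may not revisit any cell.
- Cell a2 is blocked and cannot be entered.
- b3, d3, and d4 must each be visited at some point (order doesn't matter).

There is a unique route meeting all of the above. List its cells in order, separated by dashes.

Moves only go right or down, so the column and row indices never decrease.
Route from a1: right 1 to b1, down 2 to b3, right 2 to d3, down 1 to d4, right 1 to e4 — 7 moves in all.
Check: all required cells visited.

a1 - b1 - b2 - b3 - c3 - d3 - d4 - e4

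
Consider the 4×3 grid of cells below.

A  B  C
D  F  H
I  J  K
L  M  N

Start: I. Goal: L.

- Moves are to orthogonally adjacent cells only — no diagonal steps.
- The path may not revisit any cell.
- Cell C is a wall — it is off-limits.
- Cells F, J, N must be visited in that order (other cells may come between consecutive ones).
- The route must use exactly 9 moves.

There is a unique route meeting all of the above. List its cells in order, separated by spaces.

I D A B F J K N M L

The waypoints must appear in the order F, J, N, with no cell reused.
Route from I: 2× up (reaching A), right to B, 2× down (reaching J), right to K, down to N, 2× left (reaching L) — 9 moves in all.
Check: order respected (F at step 4, J at step 5, N at step 7); 9 moves as required.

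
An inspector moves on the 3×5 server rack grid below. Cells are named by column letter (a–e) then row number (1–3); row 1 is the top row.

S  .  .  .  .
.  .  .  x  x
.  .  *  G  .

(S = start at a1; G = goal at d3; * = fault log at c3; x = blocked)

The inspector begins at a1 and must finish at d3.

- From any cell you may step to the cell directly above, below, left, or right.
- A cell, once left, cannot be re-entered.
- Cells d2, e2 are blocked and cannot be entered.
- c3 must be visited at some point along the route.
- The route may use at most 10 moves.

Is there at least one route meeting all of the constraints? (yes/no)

yes

One route that works: a1 → a2 → a3 → b3 → c3 → d3.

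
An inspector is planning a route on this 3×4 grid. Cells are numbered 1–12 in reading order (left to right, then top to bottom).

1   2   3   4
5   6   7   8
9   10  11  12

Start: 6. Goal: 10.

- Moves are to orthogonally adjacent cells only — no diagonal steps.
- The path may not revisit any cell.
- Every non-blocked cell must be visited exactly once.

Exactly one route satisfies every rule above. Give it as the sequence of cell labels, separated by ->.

Need to visit all 12 open cells exactly once, starting at 6 and ending at 10.
Cell 12 has only two open neighbours (8 and 11), so the path must pass straight through it: one of those is the cell it's entered from and the other is where it exits.
Route from 6: right to 7, down to 11, right to 12, 2× up (reaching 4), 3× left (reaching 1), 2× down (reaching 9), right to 10 — 11 moves in all.
Check: all 12 open cells covered.

6 -> 7 -> 11 -> 12 -> 8 -> 4 -> 3 -> 2 -> 1 -> 5 -> 9 -> 10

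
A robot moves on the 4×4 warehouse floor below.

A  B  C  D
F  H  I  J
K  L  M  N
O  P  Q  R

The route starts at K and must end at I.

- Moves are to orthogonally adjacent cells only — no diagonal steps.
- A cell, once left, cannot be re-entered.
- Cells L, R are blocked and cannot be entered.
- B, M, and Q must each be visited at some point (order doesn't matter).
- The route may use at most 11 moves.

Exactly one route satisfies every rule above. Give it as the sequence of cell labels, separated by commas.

The budget equals the shortest possible length, so every move has to be on a shortest route through the required cells.
Route from K: down 1 to O, right 2 to Q, up 1 to M, right 1 to N, up 2 to D, left 2 to B, down 1 to H, right 1 to I — 11 moves in all.
Check: all required cells visited; 11 ≤ 11 moves.

K, O, P, Q, M, N, J, D, C, B, H, I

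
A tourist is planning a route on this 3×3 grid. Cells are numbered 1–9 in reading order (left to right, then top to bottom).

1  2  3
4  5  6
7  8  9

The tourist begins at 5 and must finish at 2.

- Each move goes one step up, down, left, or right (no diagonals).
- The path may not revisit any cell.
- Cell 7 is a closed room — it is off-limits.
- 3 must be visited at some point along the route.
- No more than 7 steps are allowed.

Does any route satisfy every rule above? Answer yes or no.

One route that works: 5 → 6 → 3 → 2.

yes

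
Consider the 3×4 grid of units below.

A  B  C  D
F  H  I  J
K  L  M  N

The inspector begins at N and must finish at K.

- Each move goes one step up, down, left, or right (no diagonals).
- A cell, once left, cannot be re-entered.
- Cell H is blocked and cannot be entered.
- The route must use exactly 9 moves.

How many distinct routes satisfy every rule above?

Need simple routes of exactly 9 moves from N to K (Manhattan distance 3, so 3 moves are spent on a detour and 3 undoing it).
Enumerating: N M I J D C B A F K.
That gives 1 route.

1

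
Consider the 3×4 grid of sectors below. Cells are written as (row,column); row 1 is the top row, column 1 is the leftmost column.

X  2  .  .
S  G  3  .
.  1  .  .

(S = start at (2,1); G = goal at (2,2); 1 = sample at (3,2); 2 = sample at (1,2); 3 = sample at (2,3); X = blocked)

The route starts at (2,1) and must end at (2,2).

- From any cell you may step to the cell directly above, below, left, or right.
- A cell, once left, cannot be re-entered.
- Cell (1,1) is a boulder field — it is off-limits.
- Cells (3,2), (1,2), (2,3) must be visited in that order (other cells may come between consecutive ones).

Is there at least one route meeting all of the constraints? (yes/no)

no

Ignoring the required order, 3 revisit-free routes from (2,1) to (2,2) pass through all of (3,2), (1,2), and (2,3); the waypoint orders that occur are (3,2) → (2,3) → (1,2) (3) — never (3,2) → (1,2) → (2,3).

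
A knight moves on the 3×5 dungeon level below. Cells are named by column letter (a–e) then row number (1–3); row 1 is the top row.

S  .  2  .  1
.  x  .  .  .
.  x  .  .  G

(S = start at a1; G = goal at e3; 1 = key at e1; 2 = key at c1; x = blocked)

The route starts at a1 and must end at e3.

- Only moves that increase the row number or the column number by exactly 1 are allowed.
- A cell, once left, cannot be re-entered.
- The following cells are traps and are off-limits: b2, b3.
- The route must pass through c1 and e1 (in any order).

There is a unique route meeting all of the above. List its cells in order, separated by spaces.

a1 b1 c1 d1 e1 e2 e3

Moves only go right or down, so the column and row indices never decrease.
Route from a1: 4× right (reaching e1), 2× down (reaching e3) — 6 moves in all.
Check: all required cells visited.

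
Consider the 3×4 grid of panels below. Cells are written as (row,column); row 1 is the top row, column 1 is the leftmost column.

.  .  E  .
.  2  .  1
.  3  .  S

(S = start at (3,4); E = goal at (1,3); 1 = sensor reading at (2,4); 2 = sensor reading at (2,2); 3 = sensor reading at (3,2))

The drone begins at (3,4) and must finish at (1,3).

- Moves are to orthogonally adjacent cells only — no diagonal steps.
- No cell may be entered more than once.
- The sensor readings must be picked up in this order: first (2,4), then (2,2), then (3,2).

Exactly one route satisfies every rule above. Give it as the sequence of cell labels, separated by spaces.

The waypoints must appear in the order (2,4), (2,2), (3,2), with no cell reused.
Route from (3,4): up to (2,4), 2× left (reaching (2,2)), down to (3,2), left to (3,1), 2× up (reaching (1,1)), 2× right (reaching (1,3)) — 9 moves in all.
Check: order respected (1 at step 1, 2 at step 3, 3 at step 4).

(3,4) (2,4) (2,3) (2,2) (3,2) (3,1) (2,1) (1,1) (1,2) (1,3)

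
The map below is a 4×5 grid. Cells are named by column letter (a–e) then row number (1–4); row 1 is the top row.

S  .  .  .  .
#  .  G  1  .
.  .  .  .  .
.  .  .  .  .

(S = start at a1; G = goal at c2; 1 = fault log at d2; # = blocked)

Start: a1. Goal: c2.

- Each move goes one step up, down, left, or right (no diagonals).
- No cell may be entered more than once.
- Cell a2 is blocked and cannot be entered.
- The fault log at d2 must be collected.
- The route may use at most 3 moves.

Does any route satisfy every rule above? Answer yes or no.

no

Even ignoring the no-revisit rule, getting from a1 to c2 via d2 needs at least 4 + 1 = 5 moves (Manhattan distance per leg), which exceeds the 3-move limit.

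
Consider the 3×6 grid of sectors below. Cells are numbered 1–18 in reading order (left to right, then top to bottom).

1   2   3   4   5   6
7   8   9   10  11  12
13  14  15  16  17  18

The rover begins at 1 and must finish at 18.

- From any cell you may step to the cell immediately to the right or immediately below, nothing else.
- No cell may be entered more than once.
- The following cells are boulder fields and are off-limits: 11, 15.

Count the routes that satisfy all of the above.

A right/down-only route from 1 to 18 makes exactly 2 down-moves and 5 right-moves in some order.
With no other constraints that would be C(7,2) = 21 routes.
Subtract routes through each blocked cell (inclusion–exclusion for overlaps): − through 11: 10 − through 15: 6 → 5.
That gives 5 routes.

5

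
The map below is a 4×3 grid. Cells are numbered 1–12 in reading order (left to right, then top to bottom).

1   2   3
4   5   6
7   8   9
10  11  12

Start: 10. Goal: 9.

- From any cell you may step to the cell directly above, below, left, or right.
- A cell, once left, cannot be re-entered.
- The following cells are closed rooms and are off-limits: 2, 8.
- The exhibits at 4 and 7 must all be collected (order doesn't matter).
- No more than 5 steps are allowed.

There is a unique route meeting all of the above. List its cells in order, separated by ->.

The 5-move cap with required stops at 4, 7 leaves no slack for detours.
Route from 10: 2× up (reaching 4), 2× right (reaching 6), down to 9 — 5 moves in all.
Check: all required cells visited; 5 ≤ 5 moves.

10 -> 7 -> 4 -> 5 -> 6 -> 9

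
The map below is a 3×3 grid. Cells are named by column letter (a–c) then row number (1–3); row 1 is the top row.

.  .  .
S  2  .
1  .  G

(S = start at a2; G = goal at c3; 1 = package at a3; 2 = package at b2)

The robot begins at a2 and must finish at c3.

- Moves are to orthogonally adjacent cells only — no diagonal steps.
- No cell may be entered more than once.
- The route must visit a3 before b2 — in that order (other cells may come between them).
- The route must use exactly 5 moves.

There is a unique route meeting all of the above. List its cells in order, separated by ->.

a2 -> a3 -> b3 -> b2 -> c2 -> c3

The waypoints must appear in the order a3, b2, with no cell reused.
Route from a2: down 1 to a3, right 1 to b3, up 1 to b2, right 1 to c2, down 1 to c3 — 5 moves in all.
Check: order respected (1 at step 1, 2 at step 3); 5 moves as required.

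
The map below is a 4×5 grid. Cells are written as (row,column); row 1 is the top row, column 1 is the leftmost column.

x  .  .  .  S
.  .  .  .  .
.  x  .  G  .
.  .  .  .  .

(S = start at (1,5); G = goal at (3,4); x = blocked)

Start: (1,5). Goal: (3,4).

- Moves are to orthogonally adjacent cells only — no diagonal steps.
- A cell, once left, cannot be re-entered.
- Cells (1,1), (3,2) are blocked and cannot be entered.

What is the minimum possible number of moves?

The Manhattan distance from (1,5) to (3,4) is |1−3| + |5−4| = 3, so at least 3 moves are needed.
A route of 3 moves achieves this: (1,5) → (2,5) → (3,5) → (3,4).
Since 3 matches the lower bound, it is optimal.

3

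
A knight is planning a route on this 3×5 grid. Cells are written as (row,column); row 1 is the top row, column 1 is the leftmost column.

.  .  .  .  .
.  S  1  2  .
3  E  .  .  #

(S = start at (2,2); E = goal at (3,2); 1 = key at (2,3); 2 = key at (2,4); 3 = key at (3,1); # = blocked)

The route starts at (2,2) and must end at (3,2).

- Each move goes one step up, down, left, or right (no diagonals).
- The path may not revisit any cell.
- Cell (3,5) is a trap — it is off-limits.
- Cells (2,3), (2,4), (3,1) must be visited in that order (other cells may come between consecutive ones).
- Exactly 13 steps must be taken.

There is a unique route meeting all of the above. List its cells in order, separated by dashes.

The waypoints must appear in the order (2,3), (2,4), (3,1), with no cell reused.
Route from (2,2): right 1 to (2,3), down 1 to (3,3), right 1 to (3,4), up 1 to (2,4), right 1 to (2,5), up 1 to (1,5), left 4 to (1,1), down 2 to (3,1), right 1 to (3,2) — 13 moves in all.
Check: order respected (1 at step 1, 2 at step 4, 3 at step 12); 13 moves as required.

(2,2) - (2,3) - (3,3) - (3,4) - (2,4) - (2,5) - (1,5) - (1,4) - (1,3) - (1,2) - (1,1) - (2,1) - (3,1) - (3,2)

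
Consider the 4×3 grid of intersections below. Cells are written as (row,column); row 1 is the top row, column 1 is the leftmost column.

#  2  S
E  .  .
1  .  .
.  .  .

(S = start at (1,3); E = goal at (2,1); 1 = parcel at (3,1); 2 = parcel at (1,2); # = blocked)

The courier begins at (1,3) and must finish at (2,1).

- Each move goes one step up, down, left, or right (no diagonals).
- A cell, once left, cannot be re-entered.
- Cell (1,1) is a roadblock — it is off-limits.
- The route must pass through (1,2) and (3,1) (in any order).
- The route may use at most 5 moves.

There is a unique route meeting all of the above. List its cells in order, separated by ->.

(1,3) -> (1,2) -> (2,2) -> (3,2) -> (3,1) -> (2,1)

Any route must reach (1,2) and (3,1) and still end at (2,1) within 5 moves, so the order of the required stops is forced.
Route from (1,3): left 1 to (1,2), down 2 to (3,2), left 1 to (3,1), up 1 to (2,1) — 5 moves in all.
Check: all required cells visited; 5 ≤ 5 moves.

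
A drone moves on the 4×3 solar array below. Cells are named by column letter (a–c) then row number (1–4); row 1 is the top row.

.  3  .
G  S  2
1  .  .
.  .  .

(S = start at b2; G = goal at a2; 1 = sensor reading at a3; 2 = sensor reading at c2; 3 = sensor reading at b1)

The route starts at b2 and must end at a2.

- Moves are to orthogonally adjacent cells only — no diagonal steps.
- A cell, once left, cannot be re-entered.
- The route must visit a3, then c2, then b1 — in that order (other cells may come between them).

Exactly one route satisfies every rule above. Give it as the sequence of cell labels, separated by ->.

b2 -> b3 -> a3 -> a4 -> b4 -> c4 -> c3 -> c2 -> c1 -> b1 -> a1 -> a2

The waypoints must appear in the order a3, c2, b1, with no cell reused.
Route from b2: down to b3, left to a3, down to a4, 2× right (reaching c4), 3× up (reaching c1), 2× left (reaching a1), down to a2 — 11 moves in all.
Check: order respected (1 at step 2, 2 at step 7, 3 at step 9).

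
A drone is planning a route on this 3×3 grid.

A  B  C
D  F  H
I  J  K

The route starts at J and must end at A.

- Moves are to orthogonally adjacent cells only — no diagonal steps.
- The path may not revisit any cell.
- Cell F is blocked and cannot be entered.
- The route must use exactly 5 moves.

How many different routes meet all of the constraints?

Need simple routes of exactly 5 moves from J to A (Manhattan distance 3, so 1 moves are spent on a detour and 1 undoing it).
Enumerating: J K H C B A.
That gives 1 route.

1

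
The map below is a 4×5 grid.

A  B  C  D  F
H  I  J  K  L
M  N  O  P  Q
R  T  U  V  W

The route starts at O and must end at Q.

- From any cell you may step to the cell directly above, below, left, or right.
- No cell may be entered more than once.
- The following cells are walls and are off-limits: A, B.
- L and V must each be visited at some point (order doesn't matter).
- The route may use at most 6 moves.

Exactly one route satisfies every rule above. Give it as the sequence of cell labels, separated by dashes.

O - U - V - P - K - L - Q

Any route must reach L and V and still end at Q within 6 moves, so the order of the required stops is forced.
Route from O: down to U, right to V, 2× up (reaching K), right to L, down to Q — 6 moves in all.
Check: all required cells visited; 6 ≤ 6 moves.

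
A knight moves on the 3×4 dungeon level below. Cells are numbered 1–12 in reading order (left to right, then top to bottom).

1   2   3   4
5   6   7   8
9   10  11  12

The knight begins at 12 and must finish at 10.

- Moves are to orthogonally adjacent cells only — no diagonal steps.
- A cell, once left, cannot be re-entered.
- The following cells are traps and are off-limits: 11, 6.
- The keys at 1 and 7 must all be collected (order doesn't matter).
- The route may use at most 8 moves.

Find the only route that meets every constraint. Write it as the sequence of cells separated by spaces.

The 8-move cap with required stops at 1, 7 leaves no slack for detours.
Route from 12: up to 8, left to 7, up to 3, 2× left (reaching 1), 2× down (reaching 9), right to 10 — 8 moves in all.
Check: all required cells visited; 8 ≤ 8 moves.

12 8 7 3 2 1 5 9 10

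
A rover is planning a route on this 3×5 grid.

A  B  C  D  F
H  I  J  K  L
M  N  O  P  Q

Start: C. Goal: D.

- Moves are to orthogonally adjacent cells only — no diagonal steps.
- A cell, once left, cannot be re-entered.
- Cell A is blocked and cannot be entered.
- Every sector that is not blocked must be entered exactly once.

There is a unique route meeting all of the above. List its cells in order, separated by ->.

Need to visit all 14 open cells exactly once, starting at C and ending at D.
Cell M has only two open neighbours (H and N), so the path must pass straight through it: one of those is the cell it's entered from and the other is where it exits.
Route from C: left 1 to B, down 1 to I, left 1 to H, down 1 to M, right 2 to O, up 1 to J, right 1 to K, down 1 to P, right 1 to Q, up 2 to F, left 1 to D — 13 moves in all.
Check: all 14 open cells covered.

C -> B -> I -> H -> M -> N -> O -> J -> K -> P -> Q -> L -> F -> D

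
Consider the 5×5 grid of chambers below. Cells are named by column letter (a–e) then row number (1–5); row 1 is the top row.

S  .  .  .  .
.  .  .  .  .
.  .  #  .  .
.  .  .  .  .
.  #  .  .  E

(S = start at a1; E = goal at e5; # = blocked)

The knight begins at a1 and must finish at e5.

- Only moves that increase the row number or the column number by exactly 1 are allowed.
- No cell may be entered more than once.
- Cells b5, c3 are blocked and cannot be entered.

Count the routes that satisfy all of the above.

A right/down-only route from a1 to e5 makes exactly 4 down-moves and 4 right-moves in some order.
With no other constraints that would be C(8,4) = 70 routes.
Subtract routes through each blocked cell (inclusion–exclusion for overlaps): − through c3: 36 − through b5: 5 → 29.
That gives 29 routes.

29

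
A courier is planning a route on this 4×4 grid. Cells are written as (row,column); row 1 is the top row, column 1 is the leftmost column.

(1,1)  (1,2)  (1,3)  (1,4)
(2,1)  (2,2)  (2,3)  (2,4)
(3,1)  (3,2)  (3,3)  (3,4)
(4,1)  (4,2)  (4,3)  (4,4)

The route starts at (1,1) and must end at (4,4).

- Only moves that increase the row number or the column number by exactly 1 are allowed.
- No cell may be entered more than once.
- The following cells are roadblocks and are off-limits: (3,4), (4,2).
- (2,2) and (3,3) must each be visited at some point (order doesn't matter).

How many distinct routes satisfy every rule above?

A right/down-only route from (1,1) to (4,4) makes exactly 3 down-moves and 3 right-moves in some order.
With no other constraints that would be C(6,3) = 20 routes.
A monotone route can only reach the required cells in the order (2,2), (3,3), so split there and multiply the segment counts (each segment already excludes blocked cells): (1,1)→(2,2): 2; (2,2)→(3,3): 2; (3,3)→(4,4): 1; product = 4.
That gives 4 routes.

4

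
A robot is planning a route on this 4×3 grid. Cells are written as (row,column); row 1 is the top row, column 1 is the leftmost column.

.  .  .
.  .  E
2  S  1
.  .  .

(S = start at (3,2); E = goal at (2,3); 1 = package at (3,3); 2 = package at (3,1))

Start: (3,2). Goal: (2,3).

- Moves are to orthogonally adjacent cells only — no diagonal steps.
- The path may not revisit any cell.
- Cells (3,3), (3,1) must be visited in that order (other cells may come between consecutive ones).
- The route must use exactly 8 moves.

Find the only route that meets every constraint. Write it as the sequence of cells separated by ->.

(3,2) -> (3,3) -> (4,3) -> (4,2) -> (4,1) -> (3,1) -> (2,1) -> (2,2) -> (2,3)

The waypoints must appear in the order (3,3), (3,1), with no cell reused.
Route from (3,2): right to (3,3), down to (4,3), 2× left (reaching (4,1)), 2× up (reaching (2,1)), 2× right (reaching (2,3)) — 8 moves in all.
Check: order respected (1 at step 1, 2 at step 5); 8 moves as required.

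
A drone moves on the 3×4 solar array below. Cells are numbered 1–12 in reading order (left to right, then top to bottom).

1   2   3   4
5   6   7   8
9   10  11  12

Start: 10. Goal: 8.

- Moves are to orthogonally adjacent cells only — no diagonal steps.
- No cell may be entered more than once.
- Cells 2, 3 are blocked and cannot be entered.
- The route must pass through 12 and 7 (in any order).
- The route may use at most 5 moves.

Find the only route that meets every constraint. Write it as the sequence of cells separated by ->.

The 5-move cap with required stops at 12, 7 leaves no slack for detours.
Route from 10: up 1 to 6, right 1 to 7, down 1 to 11, right 1 to 12, up 1 to 8 — 5 moves in all.
Check: all required cells visited; 5 ≤ 5 moves.

10 -> 6 -> 7 -> 11 -> 12 -> 8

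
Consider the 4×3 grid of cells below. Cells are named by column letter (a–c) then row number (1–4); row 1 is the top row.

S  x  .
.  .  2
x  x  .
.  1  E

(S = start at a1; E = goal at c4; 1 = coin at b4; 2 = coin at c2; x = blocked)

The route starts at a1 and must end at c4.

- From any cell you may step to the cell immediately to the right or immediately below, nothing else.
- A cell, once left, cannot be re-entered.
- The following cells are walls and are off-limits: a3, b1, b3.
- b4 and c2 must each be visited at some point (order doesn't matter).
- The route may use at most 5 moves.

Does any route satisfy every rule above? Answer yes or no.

no

b4 is below but to the left of c2: going c2 → b4 would need a leftward move and b4 → c2 an upward move, so no right/down-only route can visit both required cells.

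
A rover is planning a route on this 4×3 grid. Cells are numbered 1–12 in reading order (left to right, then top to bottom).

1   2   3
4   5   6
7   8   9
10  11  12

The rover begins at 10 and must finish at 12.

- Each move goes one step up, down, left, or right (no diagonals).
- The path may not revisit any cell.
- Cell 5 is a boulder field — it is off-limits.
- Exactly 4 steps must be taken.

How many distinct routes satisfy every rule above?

3

Need simple routes of exactly 4 moves from 10 to 12 (Manhattan distance 2, so 1 moves are spent on a detour and 1 undoing it).
Enumerating: 10 7 8 11 12 | 10 7 8 9 12 | 10 11 8 9 12.
That gives 3 routes.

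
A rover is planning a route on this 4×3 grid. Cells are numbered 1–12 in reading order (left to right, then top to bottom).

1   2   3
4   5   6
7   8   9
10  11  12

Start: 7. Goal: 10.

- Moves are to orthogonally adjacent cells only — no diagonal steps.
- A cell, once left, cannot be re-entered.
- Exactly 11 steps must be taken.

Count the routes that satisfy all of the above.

2

Need simple routes of exactly 11 moves from 7 to 10 (Manhattan distance 1, so 5 moves are spent on a detour and 5 undoing it).
Enumerating: 7 4 1 2 3 6 5 8 9 12 11 10 | 7 8 5 4 1 2 3 6 9 12 11 10.
That gives 2 routes.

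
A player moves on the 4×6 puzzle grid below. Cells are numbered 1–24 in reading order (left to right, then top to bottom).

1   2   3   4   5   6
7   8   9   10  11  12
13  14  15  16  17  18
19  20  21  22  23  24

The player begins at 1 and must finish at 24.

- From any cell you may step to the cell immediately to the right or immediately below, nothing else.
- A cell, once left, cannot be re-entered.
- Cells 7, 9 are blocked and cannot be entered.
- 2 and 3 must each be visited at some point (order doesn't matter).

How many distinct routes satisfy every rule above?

A right/down-only route from 1 to 24 makes exactly 3 down-moves and 5 right-moves in some order.
With no other constraints that would be C(8,3) = 56 routes.
A monotone route can only reach the required cells in the order 2, 3, so split there and multiply the segment counts (each segment already excludes blocked cells): 1→2: 1; 2→3: 1; 3→24: 10; product = 10.
That gives 10 routes.

10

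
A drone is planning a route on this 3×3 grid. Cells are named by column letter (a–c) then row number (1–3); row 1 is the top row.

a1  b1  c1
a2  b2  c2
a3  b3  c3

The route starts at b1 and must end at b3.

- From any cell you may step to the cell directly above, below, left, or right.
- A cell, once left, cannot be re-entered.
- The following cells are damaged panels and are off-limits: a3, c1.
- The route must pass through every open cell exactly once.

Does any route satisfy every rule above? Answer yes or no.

One route that works: b1 → a1 → a2 → b2 → c2 → c3 → b3.

yes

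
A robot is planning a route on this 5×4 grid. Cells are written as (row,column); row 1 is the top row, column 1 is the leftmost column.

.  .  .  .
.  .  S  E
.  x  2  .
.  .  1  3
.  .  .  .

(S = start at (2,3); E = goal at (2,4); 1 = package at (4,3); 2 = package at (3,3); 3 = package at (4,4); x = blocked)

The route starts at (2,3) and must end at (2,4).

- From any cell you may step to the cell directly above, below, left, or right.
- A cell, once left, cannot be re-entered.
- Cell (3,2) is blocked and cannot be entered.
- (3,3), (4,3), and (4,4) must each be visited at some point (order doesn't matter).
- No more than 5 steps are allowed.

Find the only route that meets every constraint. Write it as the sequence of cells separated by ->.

(2,3) -> (3,3) -> (4,3) -> (4,4) -> (3,4) -> (2,4)

The 5-move cap with required stops at (3,3), (4,3), (4,4) leaves no slack for detours.
Route from (2,3): 2× down (reaching (4,3)), right to (4,4), 2× up (reaching (2,4)) — 5 moves in all.
Check: all required cells visited; 5 ≤ 5 moves.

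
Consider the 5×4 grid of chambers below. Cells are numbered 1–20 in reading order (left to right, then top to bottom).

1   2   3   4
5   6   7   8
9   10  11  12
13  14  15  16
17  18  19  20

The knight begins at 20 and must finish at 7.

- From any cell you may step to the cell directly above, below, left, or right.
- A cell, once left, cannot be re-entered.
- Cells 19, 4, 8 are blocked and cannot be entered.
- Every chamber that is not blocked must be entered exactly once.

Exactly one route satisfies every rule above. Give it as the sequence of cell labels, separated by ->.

Need to visit all 17 open cells exactly once, starting at 20 and ending at 7.
Route from 20: up 2 to 12, left 1 to 11, down 1 to 15, left 1 to 14, down 1 to 18, left 1 to 17, up 2 to 9, right 1 to 10, up 1 to 6, left 1 to 5, up 1 to 1, right 2 to 3, down 1 to 7 — 16 moves in all.
Check: all 17 open cells covered.

20 -> 16 -> 12 -> 11 -> 15 -> 14 -> 18 -> 17 -> 13 -> 9 -> 10 -> 6 -> 5 -> 1 -> 2 -> 3 -> 7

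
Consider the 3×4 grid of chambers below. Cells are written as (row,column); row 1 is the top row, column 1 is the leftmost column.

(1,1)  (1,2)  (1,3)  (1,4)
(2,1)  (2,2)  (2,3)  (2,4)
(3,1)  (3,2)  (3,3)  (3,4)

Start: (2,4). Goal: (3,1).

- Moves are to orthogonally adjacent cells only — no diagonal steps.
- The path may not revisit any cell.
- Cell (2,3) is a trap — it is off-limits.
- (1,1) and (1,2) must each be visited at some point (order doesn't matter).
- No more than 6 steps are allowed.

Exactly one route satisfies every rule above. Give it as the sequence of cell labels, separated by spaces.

(2,4) (1,4) (1,3) (1,2) (1,1) (2,1) (3,1)

Any route must reach (1,1) and (1,2) and still end at (3,1) within 6 moves, so the order of the required stops is forced.
Route from (2,4): up 1 to (1,4), left 3 to (1,1), down 2 to (3,1) — 6 moves in all.
Check: all required cells visited; 6 ≤ 6 moves.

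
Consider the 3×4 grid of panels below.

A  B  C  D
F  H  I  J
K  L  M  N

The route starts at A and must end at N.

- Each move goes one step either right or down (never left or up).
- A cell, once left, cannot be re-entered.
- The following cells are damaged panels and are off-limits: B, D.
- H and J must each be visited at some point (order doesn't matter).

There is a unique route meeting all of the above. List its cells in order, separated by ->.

A -> F -> H -> I -> J -> N

Moves only go right or down, so the column and row indices never decrease.
Route from A: down 1 to F, right 3 to J, down 1 to N — 5 moves in all.
Check: all required cells visited.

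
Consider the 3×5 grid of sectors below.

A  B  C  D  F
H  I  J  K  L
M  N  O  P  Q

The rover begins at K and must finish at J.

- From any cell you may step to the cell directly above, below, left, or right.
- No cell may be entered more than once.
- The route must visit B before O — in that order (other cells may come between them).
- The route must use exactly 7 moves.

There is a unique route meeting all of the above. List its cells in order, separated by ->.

The waypoints must appear in the order B, O, with no cell reused.
Route from K: up to D, 2× left (reaching B), 2× down (reaching N), right to O, up to J — 7 moves in all.
Check: order respected (B at step 3, O at step 6); 7 moves as required.

K -> D -> C -> B -> I -> N -> O -> J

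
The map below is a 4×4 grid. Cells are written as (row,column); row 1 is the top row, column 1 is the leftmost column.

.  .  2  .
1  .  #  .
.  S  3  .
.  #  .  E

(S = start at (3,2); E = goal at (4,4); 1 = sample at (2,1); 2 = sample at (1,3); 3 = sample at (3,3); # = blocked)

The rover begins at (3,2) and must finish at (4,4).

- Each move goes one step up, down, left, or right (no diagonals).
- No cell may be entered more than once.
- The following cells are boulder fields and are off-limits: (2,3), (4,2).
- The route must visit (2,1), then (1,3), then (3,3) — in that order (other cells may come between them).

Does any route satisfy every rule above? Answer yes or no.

yes

One route that works: (3,2) → (2,2) → (2,1) → (1,1) → (1,2) → (1,3) → (1,4) → (2,4) → (3,4) → (3,3) → (4,3) → (4,4).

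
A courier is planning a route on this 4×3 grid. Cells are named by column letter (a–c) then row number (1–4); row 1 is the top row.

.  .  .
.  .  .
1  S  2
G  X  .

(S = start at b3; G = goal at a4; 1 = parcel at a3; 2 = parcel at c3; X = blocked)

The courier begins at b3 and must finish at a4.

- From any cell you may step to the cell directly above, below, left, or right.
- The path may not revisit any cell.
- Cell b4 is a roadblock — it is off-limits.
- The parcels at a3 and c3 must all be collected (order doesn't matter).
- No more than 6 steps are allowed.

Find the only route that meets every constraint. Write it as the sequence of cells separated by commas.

b3, c3, c2, b2, a2, a3, a4

The budget equals the shortest possible length, so every move has to be on a shortest route through the required cells.
Route from b3: right 1 to c3, up 1 to c2, left 2 to a2, down 2 to a4 — 6 moves in all.
Check: all required cells visited; 6 ≤ 6 moves.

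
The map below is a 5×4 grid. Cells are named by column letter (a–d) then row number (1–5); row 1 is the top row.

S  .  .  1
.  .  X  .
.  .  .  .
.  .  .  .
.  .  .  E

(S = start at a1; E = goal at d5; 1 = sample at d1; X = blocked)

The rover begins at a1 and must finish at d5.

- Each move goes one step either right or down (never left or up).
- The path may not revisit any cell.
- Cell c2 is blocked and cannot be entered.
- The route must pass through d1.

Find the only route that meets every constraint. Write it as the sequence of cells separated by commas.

Moves only go right or down, so the column and row indices never decrease.
Route from a1: right 3 to d1, down 4 to d5 — 7 moves in all.
Check: all required cells visited.

a1, b1, c1, d1, d2, d3, d4, d5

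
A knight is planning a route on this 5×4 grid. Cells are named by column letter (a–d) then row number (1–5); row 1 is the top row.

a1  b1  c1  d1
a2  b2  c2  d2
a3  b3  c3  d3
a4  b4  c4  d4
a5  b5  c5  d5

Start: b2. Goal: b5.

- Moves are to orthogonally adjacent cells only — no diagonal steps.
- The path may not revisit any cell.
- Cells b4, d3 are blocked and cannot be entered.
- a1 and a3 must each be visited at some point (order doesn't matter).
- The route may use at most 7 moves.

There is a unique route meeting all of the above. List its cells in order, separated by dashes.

Any route must reach a1 and a3 and still end at b5 within 7 moves, so the order of the required stops is forced.
Route from b2: up to b1, left to a1, 4× down (reaching a5), right to b5 — 7 moves in all.
Check: all required cells visited; 7 ≤ 7 moves.

b2 - b1 - a1 - a2 - a3 - a4 - a5 - b5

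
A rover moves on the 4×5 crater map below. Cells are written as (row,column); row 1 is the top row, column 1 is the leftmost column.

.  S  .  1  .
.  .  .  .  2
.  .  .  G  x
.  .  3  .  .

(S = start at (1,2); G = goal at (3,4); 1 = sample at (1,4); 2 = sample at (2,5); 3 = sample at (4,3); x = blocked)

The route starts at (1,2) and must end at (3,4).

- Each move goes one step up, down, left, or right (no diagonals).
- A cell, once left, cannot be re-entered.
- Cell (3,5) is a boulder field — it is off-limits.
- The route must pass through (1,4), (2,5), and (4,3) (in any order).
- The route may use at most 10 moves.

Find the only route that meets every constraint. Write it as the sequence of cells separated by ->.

(1,2) -> (1,3) -> (1,4) -> (1,5) -> (2,5) -> (2,4) -> (2,3) -> (3,3) -> (4,3) -> (4,4) -> (3,4)

The 10-move cap with required stops at (1,4), (2,5), (4,3) leaves no slack for detours.
Route from (1,2): 3× right (reaching (1,5)), down to (2,5), 2× left (reaching (2,3)), 2× down (reaching (4,3)), right to (4,4), up to (3,4) — 10 moves in all.
Check: all required cells visited; 10 ≤ 10 moves.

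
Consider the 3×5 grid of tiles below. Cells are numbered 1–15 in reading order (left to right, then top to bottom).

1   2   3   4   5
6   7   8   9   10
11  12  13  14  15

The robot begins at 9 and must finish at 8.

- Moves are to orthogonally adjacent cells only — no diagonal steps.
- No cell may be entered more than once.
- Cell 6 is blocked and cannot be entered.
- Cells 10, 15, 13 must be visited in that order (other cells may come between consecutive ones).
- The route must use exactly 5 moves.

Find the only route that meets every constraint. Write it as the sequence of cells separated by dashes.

9 - 10 - 15 - 14 - 13 - 8

The waypoints must appear in the order 10, 15, 13, with no cell reused.
Route from 9: right 1 to 10, down 1 to 15, left 2 to 13, up 1 to 8 — 5 moves in all.
Check: order respected (10 at step 1, 15 at step 2, 13 at step 4); 5 moves as required.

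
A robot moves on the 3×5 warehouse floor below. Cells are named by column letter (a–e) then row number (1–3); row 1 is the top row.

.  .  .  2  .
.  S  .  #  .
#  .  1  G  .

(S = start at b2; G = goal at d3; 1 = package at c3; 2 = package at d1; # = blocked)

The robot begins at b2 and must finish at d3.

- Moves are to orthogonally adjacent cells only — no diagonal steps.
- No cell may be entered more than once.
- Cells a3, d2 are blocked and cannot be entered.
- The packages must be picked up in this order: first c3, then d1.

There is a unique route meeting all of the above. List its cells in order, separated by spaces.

The waypoints must appear in the order c3, d1, with no cell reused.
Route from b2: down 1 to b3, right 1 to c3, up 2 to c1, right 2 to e1, down 2 to e3, left 1 to d3 — 9 moves in all.
Check: order respected (1 at step 2, 2 at step 5).

b2 b3 c3 c2 c1 d1 e1 e2 e3 d3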